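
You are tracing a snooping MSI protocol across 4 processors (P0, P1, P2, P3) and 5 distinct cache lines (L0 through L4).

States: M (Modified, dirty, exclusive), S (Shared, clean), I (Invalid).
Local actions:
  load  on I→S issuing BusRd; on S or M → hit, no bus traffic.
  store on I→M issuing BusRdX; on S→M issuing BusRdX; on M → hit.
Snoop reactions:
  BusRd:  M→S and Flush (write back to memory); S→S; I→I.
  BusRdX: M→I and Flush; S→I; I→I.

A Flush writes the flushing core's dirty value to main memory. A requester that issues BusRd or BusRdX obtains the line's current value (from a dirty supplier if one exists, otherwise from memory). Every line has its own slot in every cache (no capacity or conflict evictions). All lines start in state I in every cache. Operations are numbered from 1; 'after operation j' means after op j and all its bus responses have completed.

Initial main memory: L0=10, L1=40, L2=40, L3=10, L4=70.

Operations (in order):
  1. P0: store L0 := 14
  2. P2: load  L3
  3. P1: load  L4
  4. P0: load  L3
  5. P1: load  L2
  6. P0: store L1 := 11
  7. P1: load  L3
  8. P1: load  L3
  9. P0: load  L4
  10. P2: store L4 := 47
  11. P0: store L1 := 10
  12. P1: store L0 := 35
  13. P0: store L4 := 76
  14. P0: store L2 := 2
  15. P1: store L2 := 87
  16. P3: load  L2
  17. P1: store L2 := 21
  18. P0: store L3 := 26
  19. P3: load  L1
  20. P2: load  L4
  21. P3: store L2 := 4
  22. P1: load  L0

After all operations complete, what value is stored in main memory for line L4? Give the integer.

  op1 P0: store L0 := 14 → M/I/I/I on L0; bus BusRdX; mem=10
  op2 P2: load  L3 → I/I/S/I on L3; bus BusRd; mem=10
  op3 P1: load  L4 → I/S/I/I on L4; bus BusRd; mem=70
  op4 P0: load  L3 → S/I/S/I on L3; bus BusRd; mem=10
  op5 P1: load  L2 → I/S/I/I on L2; bus BusRd; mem=40
  op6 P0: store L1 := 11 → M/I/I/I on L1; bus BusRdX; mem=40
  op7 P1: load  L3 → S/S/S/I on L3; bus BusRd; mem=10
  op8 P1: load  L3 → S/S/S/I on L3; bus (none); mem=10
  op9 P0: load  L4 → S/S/I/I on L4; bus BusRd; mem=70
  op10 P2: store L4 := 47 → I/I/M/I on L4; bus BusRdX; mem=70
  op11 P0: store L1 := 10 → M/I/I/I on L1; bus (none); mem=40
  op12 P1: store L0 := 35 → I/M/I/I on L0; bus BusRdX Flush; mem=14
  op13 P0: store L4 := 76 → M/I/I/I on L4; bus BusRdX Flush; mem=47
  op14 P0: store L2 := 2 → M/I/I/I on L2; bus BusRdX; mem=40
  op15 P1: store L2 := 87 → I/M/I/I on L2; bus BusRdX Flush; mem=2
  op16 P3: load  L2 → I/S/I/S on L2; bus BusRd Flush; mem=87
  op17 P1: store L2 := 21 → I/M/I/I on L2; bus BusRdX; mem=87
  op18 P0: store L3 := 26 → M/I/I/I on L3; bus BusRdX; mem=10
  op19 P3: load  L1 → S/I/I/S on L1; bus BusRd Flush; mem=10
  op20 P2: load  L4 → S/I/S/I on L4; bus BusRd Flush; mem=76
  op21 P3: store L2 := 4 → I/I/I/M on L2; bus BusRdX Flush; mem=21
  op22 P1: load  L0 → I/M/I/I on L0; bus (none); mem=14

memory[L4] = 76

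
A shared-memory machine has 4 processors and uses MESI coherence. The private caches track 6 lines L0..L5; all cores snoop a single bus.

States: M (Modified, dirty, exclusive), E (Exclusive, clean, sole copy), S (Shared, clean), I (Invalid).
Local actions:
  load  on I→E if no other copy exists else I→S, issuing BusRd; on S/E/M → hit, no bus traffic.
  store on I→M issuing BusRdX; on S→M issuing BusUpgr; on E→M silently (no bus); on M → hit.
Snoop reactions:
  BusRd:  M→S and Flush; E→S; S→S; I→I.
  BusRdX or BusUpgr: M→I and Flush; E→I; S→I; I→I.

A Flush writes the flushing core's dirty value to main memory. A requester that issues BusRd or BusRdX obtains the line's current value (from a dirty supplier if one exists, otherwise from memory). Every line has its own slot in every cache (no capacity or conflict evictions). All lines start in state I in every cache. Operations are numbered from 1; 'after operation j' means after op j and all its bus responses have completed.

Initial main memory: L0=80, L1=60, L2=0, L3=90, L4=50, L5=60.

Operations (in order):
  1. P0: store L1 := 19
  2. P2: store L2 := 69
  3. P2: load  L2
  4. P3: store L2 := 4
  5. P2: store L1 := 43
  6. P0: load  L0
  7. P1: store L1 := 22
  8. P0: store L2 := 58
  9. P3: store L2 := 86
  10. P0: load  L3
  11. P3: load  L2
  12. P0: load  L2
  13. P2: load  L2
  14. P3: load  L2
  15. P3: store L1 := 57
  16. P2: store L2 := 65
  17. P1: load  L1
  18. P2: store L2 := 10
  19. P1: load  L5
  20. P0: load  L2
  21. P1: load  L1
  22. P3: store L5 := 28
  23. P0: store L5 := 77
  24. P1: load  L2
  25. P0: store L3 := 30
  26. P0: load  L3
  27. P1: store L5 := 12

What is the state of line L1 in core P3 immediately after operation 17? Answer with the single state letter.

state = S

[1] P0: store L1 := 19 | P0:M(19), P1:I, P2:I, P3:I | bus: BusRdX
[2] P2: store L2 := 69 | P0:I, P1:I, P2:M(69), P3:I | bus: BusRdX
[3] P2: load  L2 | P0:I, P1:I, P2:M(69), P3:I | bus: none
[4] P3: store L2 := 4 | P0:I, P1:I, P2:I, P3:M(4) | bus: BusRdX,Flush
[5] P2: store L1 := 43 | P0:I, P1:I, P2:M(43), P3:I | bus: BusRdX,Flush
[6] P0: load  L0 | P0:E(80), P1:I, P2:I, P3:I | bus: BusRd
[7] P1: store L1 := 22 | P0:I, P1:M(22), P2:I, P3:I | bus: BusRdX,Flush
[8] P0: store L2 := 58 | P0:M(58), P1:I, P2:I, P3:I | bus: BusRdX,Flush
[9] P3: store L2 := 86 | P0:I, P1:I, P2:I, P3:M(86) | bus: BusRdX,Flush
[10] P0: load  L3 | P0:E(90), P1:I, P2:I, P3:I | bus: BusRd
[11] P3: load  L2 | P0:I, P1:I, P2:I, P3:M(86) | bus: none
[12] P0: load  L2 | P0:S(86), P1:I, P2:I, P3:S(86) | bus: BusRd,Flush
[13] P2: load  L2 | P0:S(86), P1:I, P2:S(86), P3:S(86) | bus: BusRd
[14] P3: load  L2 | P0:S(86), P1:I, P2:S(86), P3:S(86) | bus: none
[15] P3: store L1 := 57 | P0:I, P1:I, P2:I, P3:M(57) | bus: BusRdX,Flush
[16] P2: store L2 := 65 | P0:I, P1:I, P2:M(65), P3:I | bus: BusUpgr
[17] P1: load  L1 | P0:I, P1:S(57), P2:I, P3:S(57) | bus: BusRd,Flush
[18] P2: store L2 := 10 | P0:I, P1:I, P2:M(10), P3:I | bus: none
[19] P1: load  L5 | P0:I, P1:E(60), P2:I, P3:I | bus: BusRd
[20] P0: load  L2 | P0:S(10), P1:I, P2:S(10), P3:I | bus: BusRd,Flush
[21] P1: load  L1 | P0:I, P1:S(57), P2:I, P3:S(57) | bus: none
[22] P3: store L5 := 28 | P0:I, P1:I, P2:I, P3:M(28) | bus: BusRdX
[23] P0: store L5 := 77 | P0:M(77), P1:I, P2:I, P3:I | bus: BusRdX,Flush
[24] P1: load  L2 | P0:S(10), P1:S(10), P2:S(10), P3:I | bus: BusRd
[25] P0: store L3 := 30 | P0:M(30), P1:I, P2:I, P3:I | bus: none
[26] P0: load  L3 | P0:M(30), P1:I, P2:I, P3:I | bus: none
[27] P1: store L5 := 12 | P0:I, P1:M(12), P2:I, P3:I | bus: BusRdX,Flush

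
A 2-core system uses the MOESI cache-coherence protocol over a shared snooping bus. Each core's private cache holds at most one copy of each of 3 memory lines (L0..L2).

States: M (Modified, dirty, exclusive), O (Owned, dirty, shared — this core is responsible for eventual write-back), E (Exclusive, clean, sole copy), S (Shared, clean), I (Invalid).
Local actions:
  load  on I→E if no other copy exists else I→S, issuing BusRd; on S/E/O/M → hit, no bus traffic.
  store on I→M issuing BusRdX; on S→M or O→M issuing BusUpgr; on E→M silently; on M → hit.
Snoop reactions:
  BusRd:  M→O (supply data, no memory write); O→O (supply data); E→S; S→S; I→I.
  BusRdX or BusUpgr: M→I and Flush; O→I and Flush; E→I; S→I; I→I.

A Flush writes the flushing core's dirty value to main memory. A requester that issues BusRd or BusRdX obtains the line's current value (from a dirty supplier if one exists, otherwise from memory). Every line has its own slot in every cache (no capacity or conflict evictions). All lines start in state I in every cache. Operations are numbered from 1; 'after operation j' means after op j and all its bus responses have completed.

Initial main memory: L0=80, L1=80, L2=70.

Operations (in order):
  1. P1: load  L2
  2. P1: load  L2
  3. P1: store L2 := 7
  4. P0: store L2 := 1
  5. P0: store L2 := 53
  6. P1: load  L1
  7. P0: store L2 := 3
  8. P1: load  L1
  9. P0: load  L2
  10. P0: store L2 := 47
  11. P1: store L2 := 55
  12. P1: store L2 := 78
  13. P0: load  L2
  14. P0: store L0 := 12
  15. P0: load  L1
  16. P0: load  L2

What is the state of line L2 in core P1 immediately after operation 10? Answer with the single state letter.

step 1: P1: load  L2  ⟶  IE  (L2)  txn=BusRd  M[L2]=70
step 2: P1: load  L2  ⟶  IE  (L2)  txn=∅  M[L2]=70
step 3: P1: store L2 := 7  ⟶  IM  (L2)  txn=∅  M[L2]=70
step 4: P0: store L2 := 1  ⟶  MI  (L2)  txn=BusRdX+Flush  M[L2]=7
step 5: P0: store L2 := 53  ⟶  MI  (L2)  txn=∅  M[L2]=7
step 6: P1: load  L1  ⟶  IE  (L1)  txn=BusRd  M[L1]=80
step 7: P0: store L2 := 3  ⟶  MI  (L2)  txn=∅  M[L2]=7
step 8: P1: load  L1  ⟶  IE  (L1)  txn=∅  M[L1]=80
step 9: P0: load  L2  ⟶  MI  (L2)  txn=∅  M[L2]=7
step 10: P0: store L2 := 47  ⟶  MI  (L2)  txn=∅  M[L2]=7
step 11: P1: store L2 := 55  ⟶  IM  (L2)  txn=BusRdX+Flush  M[L2]=47
step 12: P1: store L2 := 78  ⟶  IM  (L2)  txn=∅  M[L2]=47
step 13: P0: load  L2  ⟶  SO  (L2)  txn=BusRd  M[L2]=47
step 14: P0: store L0 := 12  ⟶  MI  (L0)  txn=BusRdX  M[L0]=80
step 15: P0: load  L1  ⟶  SS  (L1)  txn=BusRd  M[L1]=80
step 16: P0: load  L2  ⟶  SO  (L2)  txn=∅  M[L2]=47

state = I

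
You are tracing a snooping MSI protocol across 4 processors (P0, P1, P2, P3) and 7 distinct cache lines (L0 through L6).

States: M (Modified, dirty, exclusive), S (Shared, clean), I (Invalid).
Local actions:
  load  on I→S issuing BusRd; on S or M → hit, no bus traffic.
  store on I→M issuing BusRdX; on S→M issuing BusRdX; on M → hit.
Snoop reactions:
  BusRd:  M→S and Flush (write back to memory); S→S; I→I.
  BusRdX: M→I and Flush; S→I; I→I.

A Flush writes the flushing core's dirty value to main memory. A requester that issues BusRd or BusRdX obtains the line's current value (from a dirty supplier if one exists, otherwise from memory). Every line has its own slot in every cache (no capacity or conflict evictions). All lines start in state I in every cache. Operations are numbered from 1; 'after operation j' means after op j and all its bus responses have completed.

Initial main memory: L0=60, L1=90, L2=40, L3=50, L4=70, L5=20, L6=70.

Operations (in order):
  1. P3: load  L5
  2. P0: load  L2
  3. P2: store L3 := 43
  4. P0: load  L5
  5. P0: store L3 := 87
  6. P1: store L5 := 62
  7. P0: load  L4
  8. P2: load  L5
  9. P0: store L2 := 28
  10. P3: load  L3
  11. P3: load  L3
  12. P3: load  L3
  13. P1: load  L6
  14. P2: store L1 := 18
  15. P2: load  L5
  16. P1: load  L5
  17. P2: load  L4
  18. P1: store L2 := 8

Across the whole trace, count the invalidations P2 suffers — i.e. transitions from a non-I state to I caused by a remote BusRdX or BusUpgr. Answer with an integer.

  op1 P3: load  L5 → I/I/I/S on L5; bus BusRd; mem=20
  op2 P0: load  L2 → S/I/I/I on L2; bus BusRd; mem=40
  op3 P2: store L3 := 43 → I/I/M/I on L3; bus BusRdX; mem=50
  op4 P0: load  L5 → S/I/I/S on L5; bus BusRd; mem=20
  op5 P0: store L3 := 87 → M/I/I/I on L3; bus BusRdX Flush; mem=43
  op6 P1: store L5 := 62 → I/M/I/I on L5; bus BusRdX; mem=20
  op7 P0: load  L4 → S/I/I/I on L4; bus BusRd; mem=70
  op8 P2: load  L5 → I/S/S/I on L5; bus BusRd Flush; mem=62
  op9 P0: store L2 := 28 → M/I/I/I on L2; bus BusRdX; mem=40
  op10 P3: load  L3 → S/I/I/S on L3; bus BusRd Flush; mem=87
  op11 P3: load  L3 → S/I/I/S on L3; bus (none); mem=87
  op12 P3: load  L3 → S/I/I/S on L3; bus (none); mem=87
  op13 P1: load  L6 → I/S/I/I on L6; bus BusRd; mem=70
  op14 P2: store L1 := 18 → I/I/M/I on L1; bus BusRdX; mem=90
  op15 P2: load  L5 → I/S/S/I on L5; bus (none); mem=62
  op16 P1: load  L5 → I/S/S/I on L5; bus (none); mem=62
  op17 P2: load  L4 → S/I/S/I on L4; bus BusRd; mem=70
  op18 P1: store L2 := 8 → I/M/I/I on L2; bus BusRdX Flush; mem=28

invalidations = 1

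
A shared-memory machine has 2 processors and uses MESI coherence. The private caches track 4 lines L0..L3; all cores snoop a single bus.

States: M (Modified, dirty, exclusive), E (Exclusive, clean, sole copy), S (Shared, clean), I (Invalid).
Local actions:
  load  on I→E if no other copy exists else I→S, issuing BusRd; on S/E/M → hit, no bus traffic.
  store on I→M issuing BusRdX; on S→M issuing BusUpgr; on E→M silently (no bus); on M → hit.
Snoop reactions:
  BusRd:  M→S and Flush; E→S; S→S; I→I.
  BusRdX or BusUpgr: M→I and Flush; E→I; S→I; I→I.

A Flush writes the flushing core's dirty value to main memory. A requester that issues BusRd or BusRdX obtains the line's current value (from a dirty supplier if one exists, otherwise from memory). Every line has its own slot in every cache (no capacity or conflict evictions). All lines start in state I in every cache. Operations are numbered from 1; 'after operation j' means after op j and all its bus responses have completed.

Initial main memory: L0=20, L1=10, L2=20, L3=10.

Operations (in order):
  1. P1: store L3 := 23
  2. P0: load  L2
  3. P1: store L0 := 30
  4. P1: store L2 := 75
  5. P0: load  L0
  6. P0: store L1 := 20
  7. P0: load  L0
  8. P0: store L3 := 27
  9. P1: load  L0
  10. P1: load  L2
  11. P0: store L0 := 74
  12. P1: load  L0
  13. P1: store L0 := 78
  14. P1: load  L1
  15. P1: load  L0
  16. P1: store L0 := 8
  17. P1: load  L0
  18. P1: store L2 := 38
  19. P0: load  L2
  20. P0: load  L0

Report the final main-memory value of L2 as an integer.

[1] P1: store L3 := 23 | P0:I, P1:M(23) | bus: BusRdX
[2] P0: load  L2 | P0:E(20), P1:I | bus: BusRd
[3] P1: store L0 := 30 | P0:I, P1:M(30) | bus: BusRdX
[4] P1: store L2 := 75 | P0:I, P1:M(75) | bus: BusRdX
[5] P0: load  L0 | P0:S(30), P1:S(30) | bus: BusRd,Flush
[6] P0: store L1 := 20 | P0:M(20), P1:I | bus: BusRdX
[7] P0: load  L0 | P0:S(30), P1:S(30) | bus: none
[8] P0: store L3 := 27 | P0:M(27), P1:I | bus: BusRdX,Flush
[9] P1: load  L0 | P0:S(30), P1:S(30) | bus: none
[10] P1: load  L2 | P0:I, P1:M(75) | bus: none
[11] P0: store L0 := 74 | P0:M(74), P1:I | bus: BusUpgr
[12] P1: load  L0 | P0:S(74), P1:S(74) | bus: BusRd,Flush
[13] P1: store L0 := 78 | P0:I, P1:M(78) | bus: BusUpgr
[14] P1: load  L1 | P0:S(20), P1:S(20) | bus: BusRd,Flush
[15] P1: load  L0 | P0:I, P1:M(78) | bus: none
[16] P1: store L0 := 8 | P0:I, P1:M(8) | bus: none
[17] P1: load  L0 | P0:I, P1:M(8) | bus: none
[18] P1: store L2 := 38 | P0:I, P1:M(38) | bus: none
[19] P0: load  L2 | P0:S(38), P1:S(38) | bus: BusRd,Flush
[20] P0: load  L0 | P0:S(8), P1:S(8) | bus: BusRd,Flush

memory[L2] = 38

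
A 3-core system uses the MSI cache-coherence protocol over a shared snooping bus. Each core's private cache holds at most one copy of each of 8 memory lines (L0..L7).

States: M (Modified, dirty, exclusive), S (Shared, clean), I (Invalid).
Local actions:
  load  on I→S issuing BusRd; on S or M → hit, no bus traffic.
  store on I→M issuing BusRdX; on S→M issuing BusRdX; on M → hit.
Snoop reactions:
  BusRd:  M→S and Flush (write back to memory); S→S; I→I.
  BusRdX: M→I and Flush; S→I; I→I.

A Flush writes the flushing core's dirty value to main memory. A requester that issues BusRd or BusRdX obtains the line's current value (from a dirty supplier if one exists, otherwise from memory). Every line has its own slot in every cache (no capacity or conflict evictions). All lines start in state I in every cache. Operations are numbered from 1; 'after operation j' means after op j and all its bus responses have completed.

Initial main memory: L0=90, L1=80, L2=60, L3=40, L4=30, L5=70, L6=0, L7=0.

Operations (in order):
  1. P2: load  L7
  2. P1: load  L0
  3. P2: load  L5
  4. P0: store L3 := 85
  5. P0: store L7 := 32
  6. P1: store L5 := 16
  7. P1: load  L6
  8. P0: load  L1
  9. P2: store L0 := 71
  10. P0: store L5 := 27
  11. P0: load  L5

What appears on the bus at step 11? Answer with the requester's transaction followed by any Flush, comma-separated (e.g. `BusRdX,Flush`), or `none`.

bus = none

[1] P2: load  L7 | P0:I, P1:I, P2:S(0) | bus: BusRd
[2] P1: load  L0 | P0:I, P1:S(90), P2:I | bus: BusRd
[3] P2: load  L5 | P0:I, P1:I, P2:S(70) | bus: BusRd
[4] P0: store L3 := 85 | P0:M(85), P1:I, P2:I | bus: BusRdX
[5] P0: store L7 := 32 | P0:M(32), P1:I, P2:I | bus: BusRdX
[6] P1: store L5 := 16 | P0:I, P1:M(16), P2:I | bus: BusRdX
[7] P1: load  L6 | P0:I, P1:S(0), P2:I | bus: BusRd
[8] P0: load  L1 | P0:S(80), P1:I, P2:I | bus: BusRd
[9] P2: store L0 := 71 | P0:I, P1:I, P2:M(71) | bus: BusRdX
[10] P0: store L5 := 27 | P0:M(27), P1:I, P2:I | bus: BusRdX,Flush
[11] P0: load  L5 | P0:M(27), P1:I, P2:I | bus: none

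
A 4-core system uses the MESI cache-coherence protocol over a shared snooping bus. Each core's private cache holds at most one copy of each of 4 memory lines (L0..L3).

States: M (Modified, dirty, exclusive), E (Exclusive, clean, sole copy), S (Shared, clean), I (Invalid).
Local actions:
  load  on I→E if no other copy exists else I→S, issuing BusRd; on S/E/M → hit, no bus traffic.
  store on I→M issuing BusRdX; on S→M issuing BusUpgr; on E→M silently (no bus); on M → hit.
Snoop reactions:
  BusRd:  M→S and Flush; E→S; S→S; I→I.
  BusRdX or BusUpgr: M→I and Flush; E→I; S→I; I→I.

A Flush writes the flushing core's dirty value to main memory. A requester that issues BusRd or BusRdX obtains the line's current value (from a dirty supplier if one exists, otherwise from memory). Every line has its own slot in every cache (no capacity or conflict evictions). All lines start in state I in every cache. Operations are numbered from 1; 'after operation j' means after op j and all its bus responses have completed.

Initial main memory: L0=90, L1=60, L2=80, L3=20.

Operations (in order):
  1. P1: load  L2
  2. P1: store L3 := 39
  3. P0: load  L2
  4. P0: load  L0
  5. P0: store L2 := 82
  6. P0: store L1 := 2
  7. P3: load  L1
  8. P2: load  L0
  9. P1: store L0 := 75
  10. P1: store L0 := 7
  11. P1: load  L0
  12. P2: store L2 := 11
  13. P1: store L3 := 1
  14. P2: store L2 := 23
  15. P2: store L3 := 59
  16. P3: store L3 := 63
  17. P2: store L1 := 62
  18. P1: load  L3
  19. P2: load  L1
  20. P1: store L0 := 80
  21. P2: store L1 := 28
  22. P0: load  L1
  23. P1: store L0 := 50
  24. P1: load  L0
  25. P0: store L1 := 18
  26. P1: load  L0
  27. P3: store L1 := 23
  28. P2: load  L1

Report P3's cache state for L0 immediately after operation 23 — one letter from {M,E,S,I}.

step 1: P1: load  L2  ⟶  IEII  (L2)  txn=BusRd  M[L2]=80
step 2: P1: store L3 := 39  ⟶  IMII  (L3)  txn=BusRdX  M[L3]=20
step 3: P0: load  L2  ⟶  SSII  (L2)  txn=BusRd  M[L2]=80
step 4: P0: load  L0  ⟶  EIII  (L0)  txn=BusRd  M[L0]=90
step 5: P0: store L2 := 82  ⟶  MIII  (L2)  txn=BusUpgr  M[L2]=80
step 6: P0: store L1 := 2  ⟶  MIII  (L1)  txn=BusRdX  M[L1]=60
step 7: P3: load  L1  ⟶  SIIS  (L1)  txn=BusRd+Flush  M[L1]=2
step 8: P2: load  L0  ⟶  SISI  (L0)  txn=BusRd  M[L0]=90
step 9: P1: store L0 := 75  ⟶  IMII  (L0)  txn=BusRdX  M[L0]=90
step 10: P1: store L0 := 7  ⟶  IMII  (L0)  txn=∅  M[L0]=90
step 11: P1: load  L0  ⟶  IMII  (L0)  txn=∅  M[L0]=90
step 12: P2: store L2 := 11  ⟶  IIMI  (L2)  txn=BusRdX+Flush  M[L2]=82
step 13: P1: store L3 := 1  ⟶  IMII  (L3)  txn=∅  M[L3]=20
step 14: P2: store L2 := 23  ⟶  IIMI  (L2)  txn=∅  M[L2]=82
step 15: P2: store L3 := 59  ⟶  IIMI  (L3)  txn=BusRdX+Flush  M[L3]=1
step 16: P3: store L3 := 63  ⟶  IIIM  (L3)  txn=BusRdX+Flush  M[L3]=59
step 17: P2: store L1 := 62  ⟶  IIMI  (L1)  txn=BusRdX  M[L1]=2
step 18: P1: load  L3  ⟶  ISIS  (L3)  txn=BusRd+Flush  M[L3]=63
step 19: P2: load  L1  ⟶  IIMI  (L1)  txn=∅  M[L1]=2
step 20: P1: store L0 := 80  ⟶  IMII  (L0)  txn=∅  M[L0]=90
step 21: P2: store L1 := 28  ⟶  IIMI  (L1)  txn=∅  M[L1]=2
step 22: P0: load  L1  ⟶  SISI  (L1)  txn=BusRd+Flush  M[L1]=28
step 23: P1: store L0 := 50  ⟶  IMII  (L0)  txn=∅  M[L0]=90
step 24: P1: load  L0  ⟶  IMII  (L0)  txn=∅  M[L0]=90
step 25: P0: store L1 := 18  ⟶  MIII  (L1)  txn=BusUpgr  M[L1]=28
step 26: P1: load  L0  ⟶  IMII  (L0)  txn=∅  M[L0]=90
step 27: P3: store L1 := 23  ⟶  IIIM  (L1)  txn=BusRdX+Flush  M[L1]=18
step 28: P2: load  L1  ⟶  IISS  (L1)  txn=BusRd+Flush  M[L1]=23

state = I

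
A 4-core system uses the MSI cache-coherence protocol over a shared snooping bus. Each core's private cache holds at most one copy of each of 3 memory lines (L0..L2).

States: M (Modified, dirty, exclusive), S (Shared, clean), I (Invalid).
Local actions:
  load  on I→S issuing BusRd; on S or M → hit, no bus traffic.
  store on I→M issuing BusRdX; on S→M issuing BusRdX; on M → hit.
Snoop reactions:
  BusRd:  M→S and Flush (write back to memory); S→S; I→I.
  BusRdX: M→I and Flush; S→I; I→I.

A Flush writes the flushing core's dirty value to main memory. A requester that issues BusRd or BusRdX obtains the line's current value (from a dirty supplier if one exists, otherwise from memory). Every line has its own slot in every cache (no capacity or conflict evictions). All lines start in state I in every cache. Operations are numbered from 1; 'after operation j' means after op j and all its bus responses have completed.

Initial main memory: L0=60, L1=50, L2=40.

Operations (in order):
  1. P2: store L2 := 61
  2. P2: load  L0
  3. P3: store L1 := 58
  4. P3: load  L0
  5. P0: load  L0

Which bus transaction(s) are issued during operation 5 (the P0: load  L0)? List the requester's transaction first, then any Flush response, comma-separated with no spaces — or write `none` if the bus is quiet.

bus = BusRd

[1] P2: store L2 := 61 | P0:I, P1:I, P2:M(61), P3:I | bus: BusRdX
[2] P2: load  L0 | P0:I, P1:I, P2:S(60), P3:I | bus: BusRd
[3] P3: store L1 := 58 | P0:I, P1:I, P2:I, P3:M(58) | bus: BusRdX
[4] P3: load  L0 | P0:I, P1:I, P2:S(60), P3:S(60) | bus: BusRd
[5] P0: load  L0 | P0:S(60), P1:I, P2:S(60), P3:S(60) | bus: BusRd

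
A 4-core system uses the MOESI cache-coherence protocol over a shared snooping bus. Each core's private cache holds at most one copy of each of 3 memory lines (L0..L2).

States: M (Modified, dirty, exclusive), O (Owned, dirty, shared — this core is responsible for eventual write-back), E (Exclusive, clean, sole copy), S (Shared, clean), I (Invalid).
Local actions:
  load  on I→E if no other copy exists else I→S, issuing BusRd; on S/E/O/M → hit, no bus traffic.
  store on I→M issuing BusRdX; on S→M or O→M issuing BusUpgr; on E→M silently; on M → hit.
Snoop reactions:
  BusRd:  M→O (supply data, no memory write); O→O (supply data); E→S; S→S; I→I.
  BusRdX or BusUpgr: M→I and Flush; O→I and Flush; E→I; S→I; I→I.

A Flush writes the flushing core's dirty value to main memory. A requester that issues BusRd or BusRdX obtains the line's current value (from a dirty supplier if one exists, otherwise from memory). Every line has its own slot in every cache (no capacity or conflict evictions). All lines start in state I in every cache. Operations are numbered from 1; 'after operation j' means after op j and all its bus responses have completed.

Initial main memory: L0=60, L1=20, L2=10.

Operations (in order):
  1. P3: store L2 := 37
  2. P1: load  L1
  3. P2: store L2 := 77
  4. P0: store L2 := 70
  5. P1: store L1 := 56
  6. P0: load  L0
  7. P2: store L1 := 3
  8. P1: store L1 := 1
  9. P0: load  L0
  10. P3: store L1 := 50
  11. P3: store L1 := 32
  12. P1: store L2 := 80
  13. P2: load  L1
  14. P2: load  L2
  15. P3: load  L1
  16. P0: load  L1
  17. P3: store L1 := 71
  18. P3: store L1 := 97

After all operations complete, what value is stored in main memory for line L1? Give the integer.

[1] P3: store L2 := 37 | P0:I, P1:I, P2:I, P3:M(37) | bus: BusRdX
[2] P1: load  L1 | P0:I, P1:E(20), P2:I, P3:I | bus: BusRd
[3] P2: store L2 := 77 | P0:I, P1:I, P2:M(77), P3:I | bus: BusRdX,Flush
[4] P0: store L2 := 70 | P0:M(70), P1:I, P2:I, P3:I | bus: BusRdX,Flush
[5] P1: store L1 := 56 | P0:I, P1:M(56), P2:I, P3:I | bus: none
[6] P0: load  L0 | P0:E(60), P1:I, P2:I, P3:I | bus: BusRd
[7] P2: store L1 := 3 | P0:I, P1:I, P2:M(3), P3:I | bus: BusRdX,Flush
[8] P1: store L1 := 1 | P0:I, P1:M(1), P2:I, P3:I | bus: BusRdX,Flush
[9] P0: load  L0 | P0:E(60), P1:I, P2:I, P3:I | bus: none
[10] P3: store L1 := 50 | P0:I, P1:I, P2:I, P3:M(50) | bus: BusRdX,Flush
[11] P3: store L1 := 32 | P0:I, P1:I, P2:I, P3:M(32) | bus: none
[12] P1: store L2 := 80 | P0:I, P1:M(80), P2:I, P3:I | bus: BusRdX,Flush
[13] P2: load  L1 | P0:I, P1:I, P2:S(32), P3:O(32) | bus: BusRd
[14] P2: load  L2 | P0:I, P1:O(80), P2:S(80), P3:I | bus: BusRd
[15] P3: load  L1 | P0:I, P1:I, P2:S(32), P3:O(32) | bus: none
[16] P0: load  L1 | P0:S(32), P1:I, P2:S(32), P3:O(32) | bus: BusRd
[17] P3: store L1 := 71 | P0:I, P1:I, P2:I, P3:M(71) | bus: BusUpgr
[18] P3: store L1 := 97 | P0:I, P1:I, P2:I, P3:M(97) | bus: none

memory[L1] = 1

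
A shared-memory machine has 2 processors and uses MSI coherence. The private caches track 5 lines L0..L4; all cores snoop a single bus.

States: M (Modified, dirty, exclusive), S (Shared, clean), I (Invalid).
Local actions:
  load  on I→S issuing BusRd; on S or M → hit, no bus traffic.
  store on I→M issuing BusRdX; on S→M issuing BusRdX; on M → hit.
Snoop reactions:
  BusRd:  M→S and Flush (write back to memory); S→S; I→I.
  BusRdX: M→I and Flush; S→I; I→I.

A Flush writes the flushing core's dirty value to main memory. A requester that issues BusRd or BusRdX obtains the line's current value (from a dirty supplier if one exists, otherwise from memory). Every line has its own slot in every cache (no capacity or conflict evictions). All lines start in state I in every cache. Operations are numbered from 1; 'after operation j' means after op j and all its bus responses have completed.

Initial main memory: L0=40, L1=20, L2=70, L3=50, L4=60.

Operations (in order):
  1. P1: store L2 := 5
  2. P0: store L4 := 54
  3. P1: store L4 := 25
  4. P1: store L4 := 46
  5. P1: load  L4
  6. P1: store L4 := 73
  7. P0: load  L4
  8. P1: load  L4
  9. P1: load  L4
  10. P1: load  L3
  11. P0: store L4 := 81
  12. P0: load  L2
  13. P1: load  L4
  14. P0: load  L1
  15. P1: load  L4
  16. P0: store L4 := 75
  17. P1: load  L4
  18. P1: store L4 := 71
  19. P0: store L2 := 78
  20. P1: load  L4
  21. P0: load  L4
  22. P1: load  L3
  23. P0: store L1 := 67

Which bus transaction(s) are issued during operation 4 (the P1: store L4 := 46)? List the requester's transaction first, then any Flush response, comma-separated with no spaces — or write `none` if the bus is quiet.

step 1: P1: store L2 := 5  ⟶  IM  (L2)  txn=BusRdX  M[L2]=70
step 2: P0: store L4 := 54  ⟶  MI  (L4)  txn=BusRdX  M[L4]=60
step 3: P1: store L4 := 25  ⟶  IM  (L4)  txn=BusRdX+Flush  M[L4]=54
step 4: P1: store L4 := 46  ⟶  IM  (L4)  txn=∅  M[L4]=54
step 5: P1: load  L4  ⟶  IM  (L4)  txn=∅  M[L4]=54
step 6: P1: store L4 := 73  ⟶  IM  (L4)  txn=∅  M[L4]=54
step 7: P0: load  L4  ⟶  SS  (L4)  txn=BusRd+Flush  M[L4]=73
step 8: P1: load  L4  ⟶  SS  (L4)  txn=∅  M[L4]=73
step 9: P1: load  L4  ⟶  SS  (L4)  txn=∅  M[L4]=73
step 10: P1: load  L3  ⟶  IS  (L3)  txn=BusRd  M[L3]=50
step 11: P0: store L4 := 81  ⟶  MI  (L4)  txn=BusRdX  M[L4]=73
step 12: P0: load  L2  ⟶  SS  (L2)  txn=BusRd+Flush  M[L2]=5
step 13: P1: load  L4  ⟶  SS  (L4)  txn=BusRd+Flush  M[L4]=81
step 14: P0: load  L1  ⟶  SI  (L1)  txn=BusRd  M[L1]=20
step 15: P1: load  L4  ⟶  SS  (L4)  txn=∅  M[L4]=81
step 16: P0: store L4 := 75  ⟶  MI  (L4)  txn=BusRdX  M[L4]=81
step 17: P1: load  L4  ⟶  SS  (L4)  txn=BusRd+Flush  M[L4]=75
step 18: P1: store L4 := 71  ⟶  IM  (L4)  txn=BusRdX  M[L4]=75
step 19: P0: store L2 := 78  ⟶  MI  (L2)  txn=BusRdX  M[L2]=5
step 20: P1: load  L4  ⟶  IM  (L4)  txn=∅  M[L4]=75
step 21: P0: load  L4  ⟶  SS  (L4)  txn=BusRd+Flush  M[L4]=71
step 22: P1: load  L3  ⟶  IS  (L3)  txn=∅  M[L3]=50
step 23: P0: store L1 := 67  ⟶  MI  (L1)  txn=BusRdX  M[L1]=20

bus = none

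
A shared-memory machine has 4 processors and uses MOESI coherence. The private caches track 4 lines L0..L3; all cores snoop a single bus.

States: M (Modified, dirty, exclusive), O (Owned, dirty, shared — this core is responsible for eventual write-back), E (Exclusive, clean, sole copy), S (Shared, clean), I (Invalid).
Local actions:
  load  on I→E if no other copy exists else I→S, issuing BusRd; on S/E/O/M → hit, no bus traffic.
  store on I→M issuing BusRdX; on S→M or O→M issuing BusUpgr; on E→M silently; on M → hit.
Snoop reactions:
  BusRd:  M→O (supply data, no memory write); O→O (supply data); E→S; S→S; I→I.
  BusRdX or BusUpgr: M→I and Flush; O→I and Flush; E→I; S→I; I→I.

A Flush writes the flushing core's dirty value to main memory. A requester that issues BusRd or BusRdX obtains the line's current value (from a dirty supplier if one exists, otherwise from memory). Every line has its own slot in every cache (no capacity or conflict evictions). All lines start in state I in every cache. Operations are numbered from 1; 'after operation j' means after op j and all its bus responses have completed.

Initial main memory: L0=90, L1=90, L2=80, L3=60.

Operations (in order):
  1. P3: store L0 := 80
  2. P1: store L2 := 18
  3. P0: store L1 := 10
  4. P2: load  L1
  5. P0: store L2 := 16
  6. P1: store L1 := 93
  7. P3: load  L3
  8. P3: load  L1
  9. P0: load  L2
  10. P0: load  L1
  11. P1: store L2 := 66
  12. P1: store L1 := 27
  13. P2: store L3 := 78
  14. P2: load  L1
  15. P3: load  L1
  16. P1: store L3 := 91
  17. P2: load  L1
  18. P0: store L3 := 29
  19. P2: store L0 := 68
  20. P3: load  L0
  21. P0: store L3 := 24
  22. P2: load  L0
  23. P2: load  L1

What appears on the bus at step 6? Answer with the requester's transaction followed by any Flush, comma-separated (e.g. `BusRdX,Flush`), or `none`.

bus = BusRdX,Flush

[1] P3: store L0 := 80 | P0:I, P1:I, P2:I, P3:M(80) | bus: BusRdX
[2] P1: store L2 := 18 | P0:I, P1:M(18), P2:I, P3:I | bus: BusRdX
[3] P0: store L1 := 10 | P0:M(10), P1:I, P2:I, P3:I | bus: BusRdX
[4] P2: load  L1 | P0:O(10), P1:I, P2:S(10), P3:I | bus: BusRd
[5] P0: store L2 := 16 | P0:M(16), P1:I, P2:I, P3:I | bus: BusRdX,Flush
[6] P1: store L1 := 93 | P0:I, P1:M(93), P2:I, P3:I | bus: BusRdX,Flush
[7] P3: load  L3 | P0:I, P1:I, P2:I, P3:E(60) | bus: BusRd
[8] P3: load  L1 | P0:I, P1:O(93), P2:I, P3:S(93) | bus: BusRd
[9] P0: load  L2 | P0:M(16), P1:I, P2:I, P3:I | bus: none
[10] P0: load  L1 | P0:S(93), P1:O(93), P2:I, P3:S(93) | bus: BusRd
[11] P1: store L2 := 66 | P0:I, P1:M(66), P2:I, P3:I | bus: BusRdX,Flush
[12] P1: store L1 := 27 | P0:I, P1:M(27), P2:I, P3:I | bus: BusUpgr
[13] P2: store L3 := 78 | P0:I, P1:I, P2:M(78), P3:I | bus: BusRdX
[14] P2: load  L1 | P0:I, P1:O(27), P2:S(27), P3:I | bus: BusRd
[15] P3: load  L1 | P0:I, P1:O(27), P2:S(27), P3:S(27) | bus: BusRd
[16] P1: store L3 := 91 | P0:I, P1:M(91), P2:I, P3:I | bus: BusRdX,Flush
[17] P2: load  L1 | P0:I, P1:O(27), P2:S(27), P3:S(27) | bus: none
[18] P0: store L3 := 29 | P0:M(29), P1:I, P2:I, P3:I | bus: BusRdX,Flush
[19] P2: store L0 := 68 | P0:I, P1:I, P2:M(68), P3:I | bus: BusRdX,Flush
[20] P3: load  L0 | P0:I, P1:I, P2:O(68), P3:S(68) | bus: BusRd
[21] P0: store L3 := 24 | P0:M(24), P1:I, P2:I, P3:I | bus: none
[22] P2: load  L0 | P0:I, P1:I, P2:O(68), P3:S(68) | bus: none
[23] P2: load  L1 | P0:I, P1:O(27), P2:S(27), P3:S(27) | bus: none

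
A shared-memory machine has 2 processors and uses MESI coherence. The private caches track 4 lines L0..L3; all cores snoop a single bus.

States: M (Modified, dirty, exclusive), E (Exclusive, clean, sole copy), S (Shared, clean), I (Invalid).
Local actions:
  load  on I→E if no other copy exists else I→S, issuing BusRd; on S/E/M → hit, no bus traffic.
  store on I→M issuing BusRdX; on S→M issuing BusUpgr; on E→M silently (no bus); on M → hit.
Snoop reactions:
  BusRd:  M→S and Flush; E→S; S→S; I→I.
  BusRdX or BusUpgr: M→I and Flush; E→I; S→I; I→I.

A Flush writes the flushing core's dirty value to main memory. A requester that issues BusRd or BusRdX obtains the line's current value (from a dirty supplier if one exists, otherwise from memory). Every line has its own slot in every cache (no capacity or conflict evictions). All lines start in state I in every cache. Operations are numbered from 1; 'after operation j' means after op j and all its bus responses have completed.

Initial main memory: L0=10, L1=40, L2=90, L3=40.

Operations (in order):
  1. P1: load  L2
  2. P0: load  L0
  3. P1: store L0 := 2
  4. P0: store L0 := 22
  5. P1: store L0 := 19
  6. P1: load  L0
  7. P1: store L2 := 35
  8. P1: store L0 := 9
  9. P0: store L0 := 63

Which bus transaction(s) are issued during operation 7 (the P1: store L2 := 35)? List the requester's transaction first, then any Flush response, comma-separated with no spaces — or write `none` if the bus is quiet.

1. P1: load  L2  bus=[BusRd]  L2: P0=I P1=E  mem[L2]=90
2. P0: load  L0  bus=[BusRd]  L0: P0=E P1=I  mem[L0]=10
3. P1: store L0 := 2  bus=[BusRdX]  L0: P0=I P1=M  mem[L0]=10
4. P0: store L0 := 22  bus=[BusRdX,Flush]  L0: P0=M P1=I  mem[L0]=2
5. P1: store L0 := 19  bus=[BusRdX,Flush]  L0: P0=I P1=M  mem[L0]=22
6. P1: load  L0  bus=[-]  L0: P0=I P1=M  mem[L0]=22
7. P1: store L2 := 35  bus=[-]  L2: P0=I P1=M  mem[L2]=90
8. P1: store L0 := 9  bus=[-]  L0: P0=I P1=M  mem[L0]=22
9. P0: store L0 := 63  bus=[BusRdX,Flush]  L0: P0=M P1=I  mem[L0]=9

bus = none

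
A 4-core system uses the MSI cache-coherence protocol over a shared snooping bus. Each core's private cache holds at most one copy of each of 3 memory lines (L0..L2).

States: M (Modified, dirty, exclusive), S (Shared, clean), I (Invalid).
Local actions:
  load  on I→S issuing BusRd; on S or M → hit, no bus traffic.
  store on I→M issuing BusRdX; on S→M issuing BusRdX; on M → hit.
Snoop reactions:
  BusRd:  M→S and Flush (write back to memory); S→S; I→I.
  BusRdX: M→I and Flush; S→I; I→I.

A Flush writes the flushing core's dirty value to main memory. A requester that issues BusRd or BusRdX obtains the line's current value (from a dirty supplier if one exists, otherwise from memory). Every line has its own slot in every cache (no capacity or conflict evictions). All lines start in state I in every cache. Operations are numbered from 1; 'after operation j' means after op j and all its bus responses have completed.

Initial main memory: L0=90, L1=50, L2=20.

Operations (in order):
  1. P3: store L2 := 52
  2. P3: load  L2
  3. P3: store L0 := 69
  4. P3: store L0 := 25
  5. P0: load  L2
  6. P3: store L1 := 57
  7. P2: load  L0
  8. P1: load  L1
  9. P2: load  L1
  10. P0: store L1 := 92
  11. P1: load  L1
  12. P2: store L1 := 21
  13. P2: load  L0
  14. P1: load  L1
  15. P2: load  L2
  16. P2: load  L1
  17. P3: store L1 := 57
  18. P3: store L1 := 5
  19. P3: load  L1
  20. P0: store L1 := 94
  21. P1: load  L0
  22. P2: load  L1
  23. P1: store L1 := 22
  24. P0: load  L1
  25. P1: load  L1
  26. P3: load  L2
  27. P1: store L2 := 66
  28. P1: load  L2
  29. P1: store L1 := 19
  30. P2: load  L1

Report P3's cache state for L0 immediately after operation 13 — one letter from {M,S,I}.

step 1: P3: store L2 := 52  ⟶  IIIM  (L2)  txn=BusRdX  M[L2]=20
step 2: P3: load  L2  ⟶  IIIM  (L2)  txn=∅  M[L2]=20
step 3: P3: store L0 := 69  ⟶  IIIM  (L0)  txn=BusRdX  M[L0]=90
step 4: P3: store L0 := 25  ⟶  IIIM  (L0)  txn=∅  M[L0]=90
step 5: P0: load  L2  ⟶  SIIS  (L2)  txn=BusRd+Flush  M[L2]=52
step 6: P3: store L1 := 57  ⟶  IIIM  (L1)  txn=BusRdX  M[L1]=50
step 7: P2: load  L0  ⟶  IISS  (L0)  txn=BusRd+Flush  M[L0]=25
step 8: P1: load  L1  ⟶  ISIS  (L1)  txn=BusRd+Flush  M[L1]=57
step 9: P2: load  L1  ⟶  ISSS  (L1)  txn=BusRd  M[L1]=57
step 10: P0: store L1 := 92  ⟶  MIII  (L1)  txn=BusRdX  M[L1]=57
step 11: P1: load  L1  ⟶  SSII  (L1)  txn=BusRd+Flush  M[L1]=92
step 12: P2: store L1 := 21  ⟶  IIMI  (L1)  txn=BusRdX  M[L1]=92
step 13: P2: load  L0  ⟶  IISS  (L0)  txn=∅  M[L0]=25
step 14: P1: load  L1  ⟶  ISSI  (L1)  txn=BusRd+Flush  M[L1]=21
step 15: P2: load  L2  ⟶  SISS  (L2)  txn=BusRd  M[L2]=52
step 16: P2: load  L1  ⟶  ISSI  (L1)  txn=∅  M[L1]=21
step 17: P3: store L1 := 57  ⟶  IIIM  (L1)  txn=BusRdX  M[L1]=21
step 18: P3: store L1 := 5  ⟶  IIIM  (L1)  txn=∅  M[L1]=21
step 19: P3: load  L1  ⟶  IIIM  (L1)  txn=∅  M[L1]=21
step 20: P0: store L1 := 94  ⟶  MIII  (L1)  txn=BusRdX+Flush  M[L1]=5
step 21: P1: load  L0  ⟶  ISSS  (L0)  txn=BusRd  M[L0]=25
step 22: P2: load  L1  ⟶  SISI  (L1)  txn=BusRd+Flush  M[L1]=94
step 23: P1: store L1 := 22  ⟶  IMII  (L1)  txn=BusRdX  M[L1]=94
step 24: P0: load  L1  ⟶  SSII  (L1)  txn=BusRd+Flush  M[L1]=22
step 25: P1: load  L1  ⟶  SSII  (L1)  txn=∅  M[L1]=22
step 26: P3: load  L2  ⟶  SISS  (L2)  txn=∅  M[L2]=52
step 27: P1: store L2 := 66  ⟶  IMII  (L2)  txn=BusRdX  M[L2]=52
step 28: P1: load  L2  ⟶  IMII  (L2)  txn=∅  M[L2]=52
step 29: P1: store L1 := 19  ⟶  IMII  (L1)  txn=BusRdX  M[L1]=22
step 30: P2: load  L1  ⟶  ISSI  (L1)  txn=BusRd+Flush  M[L1]=19

state = S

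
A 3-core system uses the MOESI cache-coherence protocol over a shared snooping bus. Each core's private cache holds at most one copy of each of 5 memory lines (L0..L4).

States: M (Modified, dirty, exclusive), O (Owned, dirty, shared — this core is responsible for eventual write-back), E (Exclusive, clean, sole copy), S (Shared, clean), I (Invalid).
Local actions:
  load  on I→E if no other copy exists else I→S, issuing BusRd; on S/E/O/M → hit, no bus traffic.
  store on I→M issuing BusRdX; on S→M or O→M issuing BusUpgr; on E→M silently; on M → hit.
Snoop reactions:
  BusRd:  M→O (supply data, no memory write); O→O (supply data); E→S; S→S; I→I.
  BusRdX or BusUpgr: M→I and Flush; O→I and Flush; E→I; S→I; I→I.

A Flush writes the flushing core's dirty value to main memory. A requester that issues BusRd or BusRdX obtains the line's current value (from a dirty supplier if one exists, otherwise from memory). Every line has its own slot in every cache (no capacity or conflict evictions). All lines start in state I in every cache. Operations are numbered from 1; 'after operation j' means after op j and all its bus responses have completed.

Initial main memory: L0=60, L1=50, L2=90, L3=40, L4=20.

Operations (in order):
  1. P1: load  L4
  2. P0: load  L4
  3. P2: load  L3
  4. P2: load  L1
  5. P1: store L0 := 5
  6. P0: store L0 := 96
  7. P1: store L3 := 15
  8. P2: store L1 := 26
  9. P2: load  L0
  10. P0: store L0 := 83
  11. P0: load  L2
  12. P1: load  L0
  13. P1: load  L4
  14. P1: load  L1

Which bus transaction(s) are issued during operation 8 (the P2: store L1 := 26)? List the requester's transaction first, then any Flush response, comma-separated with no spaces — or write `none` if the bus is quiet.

[1] P1: load  L4 | P0:I, P1:E(20), P2:I | bus: BusRd
[2] P0: load  L4 | P0:S(20), P1:S(20), P2:I | bus: BusRd
[3] P2: load  L3 | P0:I, P1:I, P2:E(40) | bus: BusRd
[4] P2: load  L1 | P0:I, P1:I, P2:E(50) | bus: BusRd
[5] P1: store L0 := 5 | P0:I, P1:M(5), P2:I | bus: BusRdX
[6] P0: store L0 := 96 | P0:M(96), P1:I, P2:I | bus: BusRdX,Flush
[7] P1: store L3 := 15 | P0:I, P1:M(15), P2:I | bus: BusRdX
[8] P2: store L1 := 26 | P0:I, P1:I, P2:M(26) | bus: none
[9] P2: load  L0 | P0:O(96), P1:I, P2:S(96) | bus: BusRd
[10] P0: store L0 := 83 | P0:M(83), P1:I, P2:I | bus: BusUpgr
[11] P0: load  L2 | P0:E(90), P1:I, P2:I | bus: BusRd
[12] P1: load  L0 | P0:O(83), P1:S(83), P2:I | bus: BusRd
[13] P1: load  L4 | P0:S(20), P1:S(20), P2:I | bus: none
[14] P1: load  L1 | P0:I, P1:S(26), P2:O(26) | bus: BusRd

bus = none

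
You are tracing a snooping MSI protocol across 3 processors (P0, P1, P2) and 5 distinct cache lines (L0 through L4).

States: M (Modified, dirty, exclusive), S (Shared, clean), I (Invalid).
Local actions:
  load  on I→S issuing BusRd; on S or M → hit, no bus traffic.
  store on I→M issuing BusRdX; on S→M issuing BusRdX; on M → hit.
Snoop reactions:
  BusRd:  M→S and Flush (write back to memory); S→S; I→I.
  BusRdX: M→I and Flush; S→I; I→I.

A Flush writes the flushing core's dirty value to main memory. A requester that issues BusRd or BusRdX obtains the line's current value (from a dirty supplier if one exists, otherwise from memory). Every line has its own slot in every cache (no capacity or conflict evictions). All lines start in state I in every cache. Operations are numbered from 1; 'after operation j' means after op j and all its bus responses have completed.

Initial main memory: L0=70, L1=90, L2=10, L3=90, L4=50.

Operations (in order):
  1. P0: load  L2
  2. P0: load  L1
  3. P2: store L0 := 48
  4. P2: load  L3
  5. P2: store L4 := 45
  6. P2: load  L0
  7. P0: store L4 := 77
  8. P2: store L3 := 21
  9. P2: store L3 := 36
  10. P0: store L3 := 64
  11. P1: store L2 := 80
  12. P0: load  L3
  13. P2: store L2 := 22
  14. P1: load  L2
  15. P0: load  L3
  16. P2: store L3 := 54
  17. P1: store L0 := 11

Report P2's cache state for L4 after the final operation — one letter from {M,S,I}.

  op1 P0: load  L2 → S/I/I on L2; bus BusRd; mem=10
  op2 P0: load  L1 → S/I/I on L1; bus BusRd; mem=90
  op3 P2: store L0 := 48 → I/I/M on L0; bus BusRdX; mem=70
  op4 P2: load  L3 → I/I/S on L3; bus BusRd; mem=90
  op5 P2: store L4 := 45 → I/I/M on L4; bus BusRdX; mem=50
  op6 P2: load  L0 → I/I/M on L0; bus (none); mem=70
  op7 P0: store L4 := 77 → M/I/I on L4; bus BusRdX Flush; mem=45
  op8 P2: store L3 := 21 → I/I/M on L3; bus BusRdX; mem=90
  op9 P2: store L3 := 36 → I/I/M on L3; bus (none); mem=90
  op10 P0: store L3 := 64 → M/I/I on L3; bus BusRdX Flush; mem=36
  op11 P1: store L2 := 80 → I/M/I on L2; bus BusRdX; mem=10
  op12 P0: load  L3 → M/I/I on L3; bus (none); mem=36
  op13 P2: store L2 := 22 → I/I/M on L2; bus BusRdX Flush; mem=80
  op14 P1: load  L2 → I/S/S on L2; bus BusRd Flush; mem=22
  op15 P0: load  L3 → M/I/I on L3; bus (none); mem=36
  op16 P2: store L3 := 54 → I/I/M on L3; bus BusRdX Flush; mem=64
  op17 P1: store L0 := 11 → I/M/I on L0; bus BusRdX Flush; mem=48

state = I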